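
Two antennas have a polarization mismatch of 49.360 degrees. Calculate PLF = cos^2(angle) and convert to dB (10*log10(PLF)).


PLF_linear = cos^2(49.360 deg) = 0.4241971
PLF_dB = 10 * log10(0.4241971) = -3.724 dB

-3.724 dB


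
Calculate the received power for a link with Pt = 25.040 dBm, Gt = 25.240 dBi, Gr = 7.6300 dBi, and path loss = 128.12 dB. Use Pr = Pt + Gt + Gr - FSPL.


Pr = 25.040 + 25.240 + 7.6300 - 128.12 = -70.21 dBm

-70.21 dBm


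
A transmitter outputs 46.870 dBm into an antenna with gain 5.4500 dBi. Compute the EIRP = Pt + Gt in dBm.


EIRP = Pt + Gt = 46.870 + 5.4500 = 52.32 dBm

52.32 dBm


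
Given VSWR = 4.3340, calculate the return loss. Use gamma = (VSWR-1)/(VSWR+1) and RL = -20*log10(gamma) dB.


gamma = (4.3340 - 1) / (4.3340 + 1) = 0.6250469
RL = -20 * log10(0.6250469) = 4.082 dB

4.082 dB


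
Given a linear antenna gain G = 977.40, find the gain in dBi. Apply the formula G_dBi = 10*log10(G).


G_dBi = 10 * log10(977.40) = 29.90 dBi

29.90 dBi


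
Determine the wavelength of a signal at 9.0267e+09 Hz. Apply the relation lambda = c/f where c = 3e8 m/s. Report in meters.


lambda = c / f = 3.0000e+08 / 9.0267e+09 = 0.03323 m

0.03323 m


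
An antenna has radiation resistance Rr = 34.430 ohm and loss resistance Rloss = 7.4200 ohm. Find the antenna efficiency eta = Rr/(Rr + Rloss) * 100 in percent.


eta = 34.430 / (34.430 + 7.4200) * 100 = 82.27%

82.27%


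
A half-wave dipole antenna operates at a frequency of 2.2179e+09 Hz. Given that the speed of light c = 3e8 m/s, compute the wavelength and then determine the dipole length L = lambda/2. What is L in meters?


lambda = c / f = 3.0000e+08 / 2.2179e+09 = 0.1352631 m
L = lambda / 2 = 0.1352631 / 2 = 0.06763 m

0.06763 m


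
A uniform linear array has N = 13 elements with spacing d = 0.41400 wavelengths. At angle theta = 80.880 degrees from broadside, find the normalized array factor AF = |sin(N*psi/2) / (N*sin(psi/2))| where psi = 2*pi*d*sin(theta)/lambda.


psi = 2*pi*0.41400*sin(80.880 deg) = 2.568355 rad
AF = |sin(13*2.568355/2) / (13*sin(2.568355/2))| = 0.06688

0.06688


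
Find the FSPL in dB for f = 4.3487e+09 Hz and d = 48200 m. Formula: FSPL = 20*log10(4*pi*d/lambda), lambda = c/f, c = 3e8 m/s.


lambda = c / f = 3.0000e+08 / 4.3487e+09 = 0.06898613 m
FSPL = 20 * log10(4*pi*48200/0.06898613) = 138.9 dB

138.9 dB


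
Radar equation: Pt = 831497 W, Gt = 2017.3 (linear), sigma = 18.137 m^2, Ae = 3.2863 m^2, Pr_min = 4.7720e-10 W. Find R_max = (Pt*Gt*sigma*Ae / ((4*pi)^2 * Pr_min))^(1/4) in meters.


R^4 = 831497*2017.3*18.137*3.2863 / ((4*pi)^2 * 4.7720e-10) = 1.326733e+18
R_max = 1.326733e+18^0.25 = 33939 m

33939 m


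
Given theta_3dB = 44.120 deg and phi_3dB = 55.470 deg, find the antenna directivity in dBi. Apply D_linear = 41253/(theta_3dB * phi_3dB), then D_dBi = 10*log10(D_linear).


D_linear = 41253 / (44.120 * 55.470) = 16.85629
D_dBi = 10 * log10(16.85629) = 12.27 dBi

12.27 dBi


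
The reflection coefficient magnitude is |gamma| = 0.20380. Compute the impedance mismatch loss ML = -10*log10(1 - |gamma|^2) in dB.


ML = -10 * log10(1 - 0.20380^2) = -10 * log10(0.95846556) = 0.1842 dB

0.1842 dB


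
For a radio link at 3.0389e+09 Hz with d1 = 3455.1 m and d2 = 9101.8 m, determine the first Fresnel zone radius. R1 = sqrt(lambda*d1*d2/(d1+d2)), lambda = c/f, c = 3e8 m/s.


lambda = c / f = 3.0000e+08 / 3.0389e+09 = 0.09871993 m
R1 = sqrt(0.09871993 * 3455.1 * 9101.8 / (3455.1 + 9101.8)) = 15.72 m

15.72 m


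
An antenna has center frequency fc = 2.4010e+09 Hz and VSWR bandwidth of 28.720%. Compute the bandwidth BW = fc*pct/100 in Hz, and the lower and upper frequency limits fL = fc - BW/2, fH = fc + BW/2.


BW = 2.4010e+09 * 28.720/100 = 6.895672e+08 Hz
fL = 2.4010e+09 - 6.895672e+08/2 = 2.056e+09 Hz
fH = 2.4010e+09 + 6.895672e+08/2 = 2.746e+09 Hz

BW=6.896e+08 Hz, fL=2.056e+09 Hz, fH=2.746e+09 Hz


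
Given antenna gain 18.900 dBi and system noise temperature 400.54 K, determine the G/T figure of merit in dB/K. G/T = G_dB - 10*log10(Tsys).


G/T = 18.900 - 10*log10(400.54) = 18.900 - 26.02646 = -7.126 dB/K

-7.126 dB/K


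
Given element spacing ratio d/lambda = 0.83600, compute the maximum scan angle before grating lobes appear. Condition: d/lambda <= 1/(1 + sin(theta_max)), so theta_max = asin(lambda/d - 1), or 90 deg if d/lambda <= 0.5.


lambda/d - 1 = 1/0.83600 - 1 = 0.1961722
theta_max = asin(0.1961722) = 11.31 deg

11.31 deg


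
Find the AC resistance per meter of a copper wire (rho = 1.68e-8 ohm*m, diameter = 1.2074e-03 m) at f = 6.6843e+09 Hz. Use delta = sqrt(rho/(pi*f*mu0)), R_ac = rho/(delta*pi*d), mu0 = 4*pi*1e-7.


delta = sqrt(1.68e-8 / (pi * 6.6843e+09 * 4*pi*1e-7)) = 7.978970e-07 m
R_ac = 1.68e-8 / (7.978970e-07 * pi * 1.2074e-03) = 5.551 ohm/m

5.551 ohm/m


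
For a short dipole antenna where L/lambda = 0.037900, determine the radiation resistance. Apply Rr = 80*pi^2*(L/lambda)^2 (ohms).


Rr = 80 * pi^2 * (0.037900)^2 = 80 * 9.869604 * 1.436410e-03 = 1.134 ohm

1.134 ohm


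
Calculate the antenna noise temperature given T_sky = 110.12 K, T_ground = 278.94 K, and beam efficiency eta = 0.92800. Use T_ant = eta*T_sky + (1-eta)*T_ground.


T_ant = 0.92800 * 110.12 + (1 - 0.92800) * 278.94 = 122.3 K

122.3 K


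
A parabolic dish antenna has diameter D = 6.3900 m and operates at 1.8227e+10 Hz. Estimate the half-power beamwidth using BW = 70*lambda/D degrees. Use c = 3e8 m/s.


lambda = c / f = 3.0000e+08 / 1.8227e+10 = 0.01645910 m
BW = 70 * 0.01645910 / 6.3900 = 0.1803 deg

0.1803 deg


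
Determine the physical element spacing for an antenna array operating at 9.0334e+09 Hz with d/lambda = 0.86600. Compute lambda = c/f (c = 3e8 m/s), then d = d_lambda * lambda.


lambda = c / f = 3.0000e+08 / 9.0334e+09 = 0.03321009 m
d = 0.86600 * 0.03321009 = 0.02876 m

0.02876 m


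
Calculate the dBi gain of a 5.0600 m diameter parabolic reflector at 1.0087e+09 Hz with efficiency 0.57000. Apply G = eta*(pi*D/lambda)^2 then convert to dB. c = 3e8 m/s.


lambda = c / f = 3.0000e+08 / 1.0087e+09 = 0.2974125 m
G_linear = 0.57000 * (pi * 5.0600 / 0.2974125)^2 = 1628.385
G_dBi = 10 * log10(1628.385) = 32.12 dBi

32.12 dBi


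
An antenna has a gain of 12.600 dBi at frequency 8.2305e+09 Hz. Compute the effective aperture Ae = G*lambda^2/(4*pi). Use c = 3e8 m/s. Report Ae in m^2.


lambda = c / f = 3.0000e+08 / 8.2305e+09 = 0.03644979 m
G_linear = 10^(12.600/10) = 18.19701
Ae = G_linear * lambda^2 / (4*pi) = 18.19701 * 0.03644979^2 / (4*pi) = 1.924e-03 m^2

1.924e-03 m^2


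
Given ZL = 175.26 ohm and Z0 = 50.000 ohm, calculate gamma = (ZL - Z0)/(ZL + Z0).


gamma = (175.26 - 50.000) / (175.26 + 50.000) = 0.5561

0.5561


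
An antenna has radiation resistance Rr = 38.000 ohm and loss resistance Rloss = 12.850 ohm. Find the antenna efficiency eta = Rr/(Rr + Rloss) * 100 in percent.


eta = 38.000 / (38.000 + 12.850) * 100 = 74.73%

74.73%


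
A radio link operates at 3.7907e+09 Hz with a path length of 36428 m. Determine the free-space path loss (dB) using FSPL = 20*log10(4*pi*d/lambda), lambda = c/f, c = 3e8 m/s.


lambda = c / f = 3.0000e+08 / 3.7907e+09 = 0.07914106 m
FSPL = 20 * log10(4*pi*36428/0.07914106) = 135.2 dB

135.2 dB


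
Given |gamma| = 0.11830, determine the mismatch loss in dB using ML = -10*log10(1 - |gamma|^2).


ML = -10 * log10(1 - 0.11830^2) = -10 * log10(0.98600511) = 0.06121 dB

0.06121 dB


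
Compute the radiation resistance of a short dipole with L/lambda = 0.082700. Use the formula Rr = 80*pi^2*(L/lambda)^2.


Rr = 80 * pi^2 * (0.082700)^2 = 80 * 9.869604 * 6.839290e-03 = 5.400 ohm

5.400 ohm


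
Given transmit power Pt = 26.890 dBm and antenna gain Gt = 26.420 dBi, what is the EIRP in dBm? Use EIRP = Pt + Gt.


EIRP = Pt + Gt = 26.890 + 26.420 = 53.31 dBm

53.31 dBm


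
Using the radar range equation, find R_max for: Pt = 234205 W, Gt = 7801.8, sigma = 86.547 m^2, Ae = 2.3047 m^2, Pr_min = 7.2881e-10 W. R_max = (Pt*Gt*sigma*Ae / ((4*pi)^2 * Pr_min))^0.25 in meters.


R^4 = 234205*7801.8*86.547*2.3047 / ((4*pi)^2 * 7.2881e-10) = 3.166820e+18
R_max = 3.166820e+18^0.25 = 42185 m

42185 m


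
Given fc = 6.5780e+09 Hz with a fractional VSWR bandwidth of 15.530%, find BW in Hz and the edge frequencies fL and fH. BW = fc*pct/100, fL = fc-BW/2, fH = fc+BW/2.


BW = 6.5780e+09 * 15.530/100 = 1.021563e+09 Hz
fL = 6.5780e+09 - 1.021563e+09/2 = 6.067e+09 Hz
fH = 6.5780e+09 + 1.021563e+09/2 = 7.089e+09 Hz

BW=1.022e+09 Hz, fL=6.067e+09 Hz, fH=7.089e+09 Hz


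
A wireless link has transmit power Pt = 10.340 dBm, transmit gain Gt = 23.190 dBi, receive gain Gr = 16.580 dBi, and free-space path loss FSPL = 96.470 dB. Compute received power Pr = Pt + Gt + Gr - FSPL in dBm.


Pr = 10.340 + 23.190 + 16.580 - 96.470 = -46.36 dBm

-46.36 dBm


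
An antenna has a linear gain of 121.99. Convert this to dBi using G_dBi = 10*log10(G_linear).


G_dBi = 10 * log10(121.99) = 20.86 dBi

20.86 dBi


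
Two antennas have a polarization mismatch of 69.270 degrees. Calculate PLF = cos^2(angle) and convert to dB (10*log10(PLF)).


PLF_linear = cos^2(69.270 deg) = 0.1252909
PLF_dB = 10 * log10(0.1252909) = -9.021 dB

-9.021 dB


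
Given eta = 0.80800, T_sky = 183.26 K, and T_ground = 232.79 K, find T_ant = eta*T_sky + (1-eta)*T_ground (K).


T_ant = 0.80800 * 183.26 + (1 - 0.80800) * 232.79 = 192.8 K

192.8 K


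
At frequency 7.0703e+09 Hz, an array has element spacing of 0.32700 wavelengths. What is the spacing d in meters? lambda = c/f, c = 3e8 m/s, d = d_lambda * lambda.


lambda = c / f = 3.0000e+08 / 7.0703e+09 = 0.04243101 m
d = 0.32700 * 0.04243101 = 0.01387 m

0.01387 m


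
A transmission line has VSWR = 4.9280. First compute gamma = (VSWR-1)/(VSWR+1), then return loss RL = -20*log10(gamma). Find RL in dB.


gamma = (4.9280 - 1) / (4.9280 + 1) = 0.6626181
RL = -20 * log10(0.6626181) = 3.575 dB

3.575 dB


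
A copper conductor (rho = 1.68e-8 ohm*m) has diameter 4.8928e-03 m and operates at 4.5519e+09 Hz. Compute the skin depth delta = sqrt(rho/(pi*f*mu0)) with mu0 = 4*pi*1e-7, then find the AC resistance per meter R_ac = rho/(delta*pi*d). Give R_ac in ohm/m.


delta = sqrt(1.68e-8 / (pi * 4.5519e+09 * 4*pi*1e-7)) = 9.668930e-07 m
R_ac = 1.68e-8 / (9.668930e-07 * pi * 4.8928e-03) = 1.130 ohm/m

1.130 ohm/m


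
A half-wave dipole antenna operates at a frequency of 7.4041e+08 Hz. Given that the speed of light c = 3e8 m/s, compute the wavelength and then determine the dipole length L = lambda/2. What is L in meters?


lambda = c / f = 3.0000e+08 / 7.4041e+08 = 0.4051809 m
L = lambda / 2 = 0.4051809 / 2 = 0.2026 m

0.2026 m


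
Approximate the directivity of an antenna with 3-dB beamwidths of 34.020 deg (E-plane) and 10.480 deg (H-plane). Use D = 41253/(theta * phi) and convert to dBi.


D_linear = 41253 / (34.020 * 10.480) = 115.7071
D_dBi = 10 * log10(115.7071) = 20.63 dBi

20.63 dBi


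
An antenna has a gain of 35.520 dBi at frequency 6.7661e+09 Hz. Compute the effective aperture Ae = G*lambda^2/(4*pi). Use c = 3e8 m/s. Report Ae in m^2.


lambda = c / f = 3.0000e+08 / 6.7661e+09 = 0.04433869 m
G_linear = 10^(35.520/10) = 3564.511
Ae = G_linear * lambda^2 / (4*pi) = 3564.511 * 0.04433869^2 / (4*pi) = 0.5576 m^2

0.5576 m^2


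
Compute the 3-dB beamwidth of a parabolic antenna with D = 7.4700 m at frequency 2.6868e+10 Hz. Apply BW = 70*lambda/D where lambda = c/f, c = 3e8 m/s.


lambda = c / f = 3.0000e+08 / 2.6868e+10 = 0.01116570 m
BW = 70 * 0.01116570 / 7.4700 = 0.1046 deg

0.1046 deg


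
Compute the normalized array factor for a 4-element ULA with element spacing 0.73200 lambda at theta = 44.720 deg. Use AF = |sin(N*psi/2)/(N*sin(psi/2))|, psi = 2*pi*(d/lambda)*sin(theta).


psi = 2*pi*0.73200*sin(44.720 deg) = 3.236258 rad
AF = |sin(4*3.236258/2) / (4*sin(3.236258/2))| = 0.04710

0.04710


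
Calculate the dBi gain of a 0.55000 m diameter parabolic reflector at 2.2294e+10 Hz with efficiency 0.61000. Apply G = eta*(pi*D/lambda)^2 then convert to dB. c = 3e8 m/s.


lambda = c / f = 3.0000e+08 / 2.2294e+10 = 0.01345654 m
G_linear = 0.61000 * (pi * 0.55000 / 0.01345654)^2 = 10057.46
G_dBi = 10 * log10(10057.46) = 40.02 dBi

40.02 dBi


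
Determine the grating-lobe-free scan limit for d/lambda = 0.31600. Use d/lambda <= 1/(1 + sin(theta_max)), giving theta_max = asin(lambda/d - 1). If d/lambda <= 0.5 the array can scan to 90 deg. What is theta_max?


lambda/d - 1 = 1/0.31600 - 1 = 2.164557 >= 1
d/lambda <= 0.5, so the array can scan to endfire without grating lobes: theta_max = 90 deg

90 deg


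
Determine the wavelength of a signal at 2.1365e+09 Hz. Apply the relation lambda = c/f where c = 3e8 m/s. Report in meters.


lambda = c / f = 3.0000e+08 / 2.1365e+09 = 0.1404 m

0.1404 m


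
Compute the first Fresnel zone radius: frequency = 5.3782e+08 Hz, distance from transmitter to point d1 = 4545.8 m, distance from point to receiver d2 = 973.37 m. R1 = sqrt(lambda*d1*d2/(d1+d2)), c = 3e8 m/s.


lambda = c / f = 3.0000e+08 / 5.3782e+08 = 0.5578074 m
R1 = sqrt(0.5578074 * 4545.8 * 973.37 / (4545.8 + 973.37)) = 21.15 m

21.15 m


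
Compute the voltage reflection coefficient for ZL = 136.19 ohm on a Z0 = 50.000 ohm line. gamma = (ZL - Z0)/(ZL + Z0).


gamma = (136.19 - 50.000) / (136.19 + 50.000) = 0.4629

0.4629


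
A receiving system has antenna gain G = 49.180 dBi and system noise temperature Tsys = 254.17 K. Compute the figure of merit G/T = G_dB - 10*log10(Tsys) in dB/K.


G/T = 49.180 - 10*log10(254.17) = 49.180 - 24.05124 = 25.13 dB/K

25.13 dB/K


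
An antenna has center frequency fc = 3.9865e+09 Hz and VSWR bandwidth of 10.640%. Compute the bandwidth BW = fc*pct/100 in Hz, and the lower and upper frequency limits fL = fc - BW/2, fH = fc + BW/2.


BW = 3.9865e+09 * 10.640/100 = 4.241636e+08 Hz
fL = 3.9865e+09 - 4.241636e+08/2 = 3.774e+09 Hz
fH = 3.9865e+09 + 4.241636e+08/2 = 4.199e+09 Hz

BW=4.242e+08 Hz, fL=3.774e+09 Hz, fH=4.199e+09 Hz


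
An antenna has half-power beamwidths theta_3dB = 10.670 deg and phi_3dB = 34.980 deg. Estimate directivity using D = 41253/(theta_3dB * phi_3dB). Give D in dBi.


D_linear = 41253 / (10.670 * 34.980) = 110.5277
D_dBi = 10 * log10(110.5277) = 20.43 dBi

20.43 dBi


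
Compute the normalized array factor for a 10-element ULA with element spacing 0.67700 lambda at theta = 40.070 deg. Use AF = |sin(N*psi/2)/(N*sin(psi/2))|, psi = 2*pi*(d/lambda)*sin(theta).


psi = 2*pi*0.67700*sin(40.070 deg) = 2.738215 rad
AF = |sin(10*2.738215/2) / (10*sin(2.738215/2))| = 0.09208

0.09208


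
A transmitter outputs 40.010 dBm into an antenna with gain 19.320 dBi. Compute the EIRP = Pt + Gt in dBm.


EIRP = Pt + Gt = 40.010 + 19.320 = 59.33 dBm

59.33 dBm


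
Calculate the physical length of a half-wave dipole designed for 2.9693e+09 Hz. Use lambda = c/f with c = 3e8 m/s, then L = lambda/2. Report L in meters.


lambda = c / f = 3.0000e+08 / 2.9693e+09 = 0.1010339 m
L = lambda / 2 = 0.1010339 / 2 = 0.05052 m

0.05052 m


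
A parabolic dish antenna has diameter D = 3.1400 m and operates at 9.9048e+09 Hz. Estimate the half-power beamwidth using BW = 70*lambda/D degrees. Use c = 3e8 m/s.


lambda = c / f = 3.0000e+08 / 9.9048e+09 = 0.03028835 m
BW = 70 * 0.03028835 / 3.1400 = 0.6752 deg

0.6752 deg


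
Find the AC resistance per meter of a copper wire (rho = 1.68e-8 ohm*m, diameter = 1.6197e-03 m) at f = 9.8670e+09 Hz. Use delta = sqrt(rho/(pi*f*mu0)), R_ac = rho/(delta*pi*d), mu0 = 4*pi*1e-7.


delta = sqrt(1.68e-8 / (pi * 9.8670e+09 * 4*pi*1e-7)) = 6.567230e-07 m
R_ac = 1.68e-8 / (6.567230e-07 * pi * 1.6197e-03) = 5.027 ohm/m

5.027 ohm/m


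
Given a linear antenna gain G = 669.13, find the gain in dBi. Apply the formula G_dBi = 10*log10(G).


G_dBi = 10 * log10(669.13) = 28.26 dBi

28.26 dBi


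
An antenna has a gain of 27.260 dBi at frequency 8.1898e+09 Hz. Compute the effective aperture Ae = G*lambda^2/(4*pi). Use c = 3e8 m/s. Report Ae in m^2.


lambda = c / f = 3.0000e+08 / 8.1898e+09 = 0.03663093 m
G_linear = 10^(27.260/10) = 532.1083
Ae = G_linear * lambda^2 / (4*pi) = 532.1083 * 0.03663093^2 / (4*pi) = 0.05682 m^2

0.05682 m^2


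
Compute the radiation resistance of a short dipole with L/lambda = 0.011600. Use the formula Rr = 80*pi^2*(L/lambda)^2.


Rr = 80 * pi^2 * (0.011600)^2 = 80 * 9.869604 * 1.345600e-04 = 0.1062 ohm

0.1062 ohm


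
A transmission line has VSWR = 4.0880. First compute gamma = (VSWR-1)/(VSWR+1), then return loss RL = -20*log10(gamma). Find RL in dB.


gamma = (4.0880 - 1) / (4.0880 + 1) = 0.6069182
RL = -20 * log10(0.6069182) = 4.337 dB

4.337 dB


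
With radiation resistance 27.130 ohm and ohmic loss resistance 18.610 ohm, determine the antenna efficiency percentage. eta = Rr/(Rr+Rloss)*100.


eta = 27.130 / (27.130 + 18.610) * 100 = 59.31%

59.31%


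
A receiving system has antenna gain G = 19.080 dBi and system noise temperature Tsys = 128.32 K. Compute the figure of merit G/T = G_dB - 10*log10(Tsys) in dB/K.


G/T = 19.080 - 10*log10(128.32) = 19.080 - 21.08294 = -2.003 dB/K

-2.003 dB/K


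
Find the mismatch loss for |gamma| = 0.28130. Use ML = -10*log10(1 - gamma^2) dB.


ML = -10 * log10(1 - 0.28130^2) = -10 * log10(0.92087031) = 0.3580 dB

0.3580 dB


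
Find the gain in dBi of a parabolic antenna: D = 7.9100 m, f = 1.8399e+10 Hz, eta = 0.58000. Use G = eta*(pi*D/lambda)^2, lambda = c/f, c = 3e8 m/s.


lambda = c / f = 3.0000e+08 / 1.8399e+10 = 0.01630523 m
G_linear = 0.58000 * (pi * 7.9100 / 0.01630523)^2 = 1.347184e+06
G_dBi = 10 * log10(1.347184e+06) = 61.29 dBi

61.29 dBi


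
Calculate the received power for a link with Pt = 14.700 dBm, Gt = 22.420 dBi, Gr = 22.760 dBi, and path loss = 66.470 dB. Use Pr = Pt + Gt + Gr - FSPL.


Pr = 14.700 + 22.420 + 22.760 - 66.470 = -6.59 dBm

-6.59 dBm


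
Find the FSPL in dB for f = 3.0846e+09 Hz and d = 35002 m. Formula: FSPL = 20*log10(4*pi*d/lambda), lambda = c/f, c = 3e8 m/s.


lambda = c / f = 3.0000e+08 / 3.0846e+09 = 0.09725734 m
FSPL = 20 * log10(4*pi*35002/0.09725734) = 133.1 dB

133.1 dB


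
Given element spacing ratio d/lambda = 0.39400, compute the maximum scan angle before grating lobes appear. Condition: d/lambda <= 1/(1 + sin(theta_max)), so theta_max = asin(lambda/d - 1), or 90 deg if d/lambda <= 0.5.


lambda/d - 1 = 1/0.39400 - 1 = 1.538071 >= 1
d/lambda <= 0.5, so the array can scan to endfire without grating lobes: theta_max = 90 deg

90 deg


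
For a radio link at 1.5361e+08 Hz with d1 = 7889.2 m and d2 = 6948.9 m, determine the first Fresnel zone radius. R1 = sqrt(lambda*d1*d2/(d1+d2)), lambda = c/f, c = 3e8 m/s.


lambda = c / f = 3.0000e+08 / 1.5361e+08 = 1.952998 m
R1 = sqrt(1.952998 * 7889.2 * 6948.9 / (7889.2 + 6948.9)) = 84.94 m

84.94 m


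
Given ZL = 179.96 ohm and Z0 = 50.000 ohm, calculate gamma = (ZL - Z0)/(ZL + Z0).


gamma = (179.96 - 50.000) / (179.96 + 50.000) = 0.5651

0.5651


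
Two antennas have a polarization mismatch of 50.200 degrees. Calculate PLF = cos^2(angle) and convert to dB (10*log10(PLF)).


PLF_linear = cos^2(50.200 deg) = 0.4097404
PLF_dB = 10 * log10(0.4097404) = -3.875 dB

-3.875 dB


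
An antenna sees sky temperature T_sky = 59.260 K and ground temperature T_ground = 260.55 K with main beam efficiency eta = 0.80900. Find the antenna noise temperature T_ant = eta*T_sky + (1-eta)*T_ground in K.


T_ant = 0.80900 * 59.260 + (1 - 0.80900) * 260.55 = 97.71 K

97.71 K


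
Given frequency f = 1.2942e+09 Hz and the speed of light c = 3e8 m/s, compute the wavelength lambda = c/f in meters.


lambda = c / f = 3.0000e+08 / 1.2942e+09 = 0.2318 m

0.2318 m


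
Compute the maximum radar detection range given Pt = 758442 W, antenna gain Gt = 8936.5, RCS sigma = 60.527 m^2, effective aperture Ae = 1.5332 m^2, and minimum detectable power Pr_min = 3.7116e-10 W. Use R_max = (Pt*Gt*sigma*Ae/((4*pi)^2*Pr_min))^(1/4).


R^4 = 758442*8936.5*60.527*1.5332 / ((4*pi)^2 * 3.7116e-10) = 1.073141e+19
R_max = 1.073141e+19^0.25 = 57235 m

57235 m


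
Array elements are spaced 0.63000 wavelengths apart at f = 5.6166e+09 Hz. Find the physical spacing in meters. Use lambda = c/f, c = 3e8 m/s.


lambda = c / f = 3.0000e+08 / 5.6166e+09 = 0.05341310 m
d = 0.63000 * 0.05341310 = 0.03365 m

0.03365 m


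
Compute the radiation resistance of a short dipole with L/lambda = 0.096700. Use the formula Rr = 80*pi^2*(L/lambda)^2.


Rr = 80 * pi^2 * (0.096700)^2 = 80 * 9.869604 * 9.350890e-03 = 7.383 ohm

7.383 ohm


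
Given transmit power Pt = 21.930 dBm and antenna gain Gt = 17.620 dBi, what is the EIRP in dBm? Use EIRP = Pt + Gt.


EIRP = Pt + Gt = 21.930 + 17.620 = 39.55 dBm

39.55 dBm


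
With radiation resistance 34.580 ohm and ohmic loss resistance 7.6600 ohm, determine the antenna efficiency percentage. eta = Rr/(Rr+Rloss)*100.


eta = 34.580 / (34.580 + 7.6600) * 100 = 81.87%

81.87%


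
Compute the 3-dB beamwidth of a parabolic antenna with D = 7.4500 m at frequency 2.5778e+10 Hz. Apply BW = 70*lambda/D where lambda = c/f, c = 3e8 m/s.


lambda = c / f = 3.0000e+08 / 2.5778e+10 = 0.01163783 m
BW = 70 * 0.01163783 / 7.4500 = 0.1093 deg

0.1093 deg


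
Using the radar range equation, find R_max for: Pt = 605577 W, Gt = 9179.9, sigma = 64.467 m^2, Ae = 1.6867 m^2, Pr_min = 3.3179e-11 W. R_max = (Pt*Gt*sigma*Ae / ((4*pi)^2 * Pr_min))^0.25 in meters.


R^4 = 605577*9179.9*64.467*1.6867 / ((4*pi)^2 * 3.3179e-11) = 1.153718e+20
R_max = 1.153718e+20^0.25 = 103639 m

103639 m


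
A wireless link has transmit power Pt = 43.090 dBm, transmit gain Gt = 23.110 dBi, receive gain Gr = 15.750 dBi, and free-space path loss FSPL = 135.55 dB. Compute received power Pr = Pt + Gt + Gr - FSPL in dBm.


Pr = 43.090 + 23.110 + 15.750 - 135.55 = -53.60 dBm

-53.60 dBm


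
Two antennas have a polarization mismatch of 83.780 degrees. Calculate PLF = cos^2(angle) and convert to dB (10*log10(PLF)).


PLF_linear = cos^2(83.780 deg) = 0.01173894
PLF_dB = 10 * log10(0.01173894) = -19.30 dB

-19.30 dB


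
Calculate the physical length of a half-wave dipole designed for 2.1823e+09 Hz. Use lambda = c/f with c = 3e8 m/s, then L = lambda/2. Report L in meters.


lambda = c / f = 3.0000e+08 / 2.1823e+09 = 0.1374696 m
L = lambda / 2 = 0.1374696 / 2 = 0.06873 m

0.06873 m


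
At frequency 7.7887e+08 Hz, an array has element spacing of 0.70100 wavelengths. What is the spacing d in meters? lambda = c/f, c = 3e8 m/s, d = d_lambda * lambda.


lambda = c / f = 3.0000e+08 / 7.7887e+08 = 0.3851734 m
d = 0.70100 * 0.3851734 = 0.2700 m

0.2700 m


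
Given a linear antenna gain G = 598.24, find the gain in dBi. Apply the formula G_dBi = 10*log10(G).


G_dBi = 10 * log10(598.24) = 27.77 dBi

27.77 dBi


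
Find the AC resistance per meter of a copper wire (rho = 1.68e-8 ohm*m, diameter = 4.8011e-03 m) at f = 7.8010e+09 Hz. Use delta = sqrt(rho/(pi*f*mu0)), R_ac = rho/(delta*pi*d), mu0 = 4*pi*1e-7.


delta = sqrt(1.68e-8 / (pi * 7.8010e+09 * 4*pi*1e-7)) = 7.385836e-07 m
R_ac = 1.68e-8 / (7.385836e-07 * pi * 4.8011e-03) = 1.508 ohm/m

1.508 ohm/m


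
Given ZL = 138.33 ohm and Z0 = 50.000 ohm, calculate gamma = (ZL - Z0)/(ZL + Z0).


gamma = (138.33 - 50.000) / (138.33 + 50.000) = 0.4690

0.4690


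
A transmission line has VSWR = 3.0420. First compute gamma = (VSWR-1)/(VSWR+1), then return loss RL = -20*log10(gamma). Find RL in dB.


gamma = (3.0420 - 1) / (3.0420 + 1) = 0.5051954
RL = -20 * log10(0.5051954) = 5.931 dB

5.931 dB


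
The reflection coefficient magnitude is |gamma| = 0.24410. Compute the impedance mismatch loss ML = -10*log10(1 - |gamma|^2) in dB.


ML = -10 * log10(1 - 0.24410^2) = -10 * log10(0.94041519) = 0.2668 dB

0.2668 dB


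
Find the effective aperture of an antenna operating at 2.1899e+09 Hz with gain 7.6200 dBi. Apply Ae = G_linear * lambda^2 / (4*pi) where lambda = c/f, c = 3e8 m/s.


lambda = c / f = 3.0000e+08 / 2.1899e+09 = 0.1369926 m
G_linear = 10^(7.6200/10) = 5.780960
Ae = G_linear * lambda^2 / (4*pi) = 5.780960 * 0.1369926^2 / (4*pi) = 8.633e-03 m^2

8.633e-03 m^2


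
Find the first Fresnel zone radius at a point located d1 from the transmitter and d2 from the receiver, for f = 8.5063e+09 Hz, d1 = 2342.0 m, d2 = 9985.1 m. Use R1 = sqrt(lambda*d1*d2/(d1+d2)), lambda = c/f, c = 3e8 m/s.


lambda = c / f = 3.0000e+08 / 8.5063e+09 = 0.03526798 m
R1 = sqrt(0.03526798 * 2342.0 * 9985.1 / (2342.0 + 9985.1)) = 8.180 m

8.180 m


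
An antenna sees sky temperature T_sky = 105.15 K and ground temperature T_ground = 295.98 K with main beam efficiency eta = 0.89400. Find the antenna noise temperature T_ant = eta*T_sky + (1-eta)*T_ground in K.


T_ant = 0.89400 * 105.15 + (1 - 0.89400) * 295.98 = 125.4 K

125.4 K


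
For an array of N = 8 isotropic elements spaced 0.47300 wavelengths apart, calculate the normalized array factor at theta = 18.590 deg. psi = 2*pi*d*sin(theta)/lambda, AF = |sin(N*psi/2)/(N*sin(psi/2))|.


psi = 2*pi*0.47300*sin(18.590 deg) = 0.9474384 rad
AF = |sin(8*0.9474384/2) / (8*sin(0.9474384/2))| = 0.1654

0.1654


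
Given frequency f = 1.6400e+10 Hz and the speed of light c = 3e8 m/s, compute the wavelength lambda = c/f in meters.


lambda = c / f = 3.0000e+08 / 1.6400e+10 = 0.01829 m

0.01829 m


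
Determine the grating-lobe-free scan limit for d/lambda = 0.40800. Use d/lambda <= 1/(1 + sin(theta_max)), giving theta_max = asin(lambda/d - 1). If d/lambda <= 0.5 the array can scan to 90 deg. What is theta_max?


lambda/d - 1 = 1/0.40800 - 1 = 1.450980 >= 1
d/lambda <= 0.5, so the array can scan to endfire without grating lobes: theta_max = 90 deg

90 deg


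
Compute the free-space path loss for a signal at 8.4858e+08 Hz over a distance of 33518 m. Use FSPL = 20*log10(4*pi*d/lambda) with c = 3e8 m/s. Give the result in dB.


lambda = c / f = 3.0000e+08 / 8.4858e+08 = 0.3535318 m
FSPL = 20 * log10(4*pi*33518/0.3535318) = 121.5 dB

121.5 dB


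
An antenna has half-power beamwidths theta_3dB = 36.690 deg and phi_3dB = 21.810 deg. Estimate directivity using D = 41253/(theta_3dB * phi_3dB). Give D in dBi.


D_linear = 41253 / (36.690 * 21.810) = 51.55279
D_dBi = 10 * log10(51.55279) = 17.12 dBi

17.12 dBi


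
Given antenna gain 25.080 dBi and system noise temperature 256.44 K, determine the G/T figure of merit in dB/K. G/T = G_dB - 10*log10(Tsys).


G/T = 25.080 - 10*log10(256.44) = 25.080 - 24.08986 = 0.9901 dB/K

0.9901 dB/K


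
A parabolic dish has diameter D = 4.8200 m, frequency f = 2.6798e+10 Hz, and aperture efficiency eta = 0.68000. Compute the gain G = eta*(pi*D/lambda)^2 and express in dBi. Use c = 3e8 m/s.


lambda = c / f = 3.0000e+08 / 2.6798e+10 = 0.01119487 m
G_linear = 0.68000 * (pi * 4.8200 / 0.01119487)^2 = 1.244127e+06
G_dBi = 10 * log10(1.244127e+06) = 60.95 dBi

60.95 dBi


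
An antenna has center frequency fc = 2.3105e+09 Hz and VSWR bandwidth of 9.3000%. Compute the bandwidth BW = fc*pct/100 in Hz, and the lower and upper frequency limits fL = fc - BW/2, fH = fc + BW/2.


BW = 2.3105e+09 * 9.3000/100 = 2.148765e+08 Hz
fL = 2.3105e+09 - 2.148765e+08/2 = 2.203e+09 Hz
fH = 2.3105e+09 + 2.148765e+08/2 = 2.418e+09 Hz

BW=2.149e+08 Hz, fL=2.203e+09 Hz, fH=2.418e+09 Hz


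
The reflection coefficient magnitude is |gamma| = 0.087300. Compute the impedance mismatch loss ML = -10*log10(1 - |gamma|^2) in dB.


ML = -10 * log10(1 - 0.087300^2) = -10 * log10(0.99237871) = 0.03323 dB

0.03323 dB


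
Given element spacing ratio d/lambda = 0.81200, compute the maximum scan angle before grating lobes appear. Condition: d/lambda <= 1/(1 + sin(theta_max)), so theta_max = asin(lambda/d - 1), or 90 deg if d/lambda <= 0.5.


lambda/d - 1 = 1/0.81200 - 1 = 0.2315271
theta_max = asin(0.2315271) = 13.39 deg

13.39 deg


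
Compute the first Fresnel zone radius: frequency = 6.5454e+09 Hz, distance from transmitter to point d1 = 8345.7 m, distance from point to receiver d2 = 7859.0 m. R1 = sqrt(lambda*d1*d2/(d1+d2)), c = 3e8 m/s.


lambda = c / f = 3.0000e+08 / 6.5454e+09 = 0.04583372 m
R1 = sqrt(0.04583372 * 8345.7 * 7859.0 / (8345.7 + 7859.0)) = 13.62 m

13.62 m


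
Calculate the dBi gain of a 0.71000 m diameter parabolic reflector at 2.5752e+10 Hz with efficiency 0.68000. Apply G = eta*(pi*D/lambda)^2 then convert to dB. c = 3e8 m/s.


lambda = c / f = 3.0000e+08 / 2.5752e+10 = 0.01164958 m
G_linear = 0.68000 * (pi * 0.71000 / 0.01164958)^2 = 24929.00
G_dBi = 10 * log10(24929.00) = 43.97 dBi

43.97 dBi


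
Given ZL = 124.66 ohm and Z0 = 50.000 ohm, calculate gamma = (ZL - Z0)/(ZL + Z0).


gamma = (124.66 - 50.000) / (124.66 + 50.000) = 0.4275

0.4275


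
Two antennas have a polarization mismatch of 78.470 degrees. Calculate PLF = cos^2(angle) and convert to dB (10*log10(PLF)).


PLF_linear = cos^2(78.470 deg) = 0.03995241
PLF_dB = 10 * log10(0.03995241) = -13.98 dB

-13.98 dB


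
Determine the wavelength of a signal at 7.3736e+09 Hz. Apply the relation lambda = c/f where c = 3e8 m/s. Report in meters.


lambda = c / f = 3.0000e+08 / 7.3736e+09 = 0.04069 m

0.04069 m


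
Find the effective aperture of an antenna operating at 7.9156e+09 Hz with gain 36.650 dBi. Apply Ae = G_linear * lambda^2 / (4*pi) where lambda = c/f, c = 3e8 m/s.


lambda = c / f = 3.0000e+08 / 7.9156e+09 = 0.03789984 m
G_linear = 10^(36.650/10) = 4623.810
Ae = G_linear * lambda^2 / (4*pi) = 4623.810 * 0.03789984^2 / (4*pi) = 0.5285 m^2

0.5285 m^2


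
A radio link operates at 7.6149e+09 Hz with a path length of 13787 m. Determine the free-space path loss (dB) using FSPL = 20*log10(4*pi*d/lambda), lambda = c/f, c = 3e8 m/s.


lambda = c / f = 3.0000e+08 / 7.6149e+09 = 0.03939645 m
FSPL = 20 * log10(4*pi*13787/0.03939645) = 132.9 dB

132.9 dB


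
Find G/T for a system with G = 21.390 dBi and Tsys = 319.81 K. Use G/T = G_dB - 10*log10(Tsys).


G/T = 21.390 - 10*log10(319.81) = 21.390 - 25.04892 = -3.659 dB/K

-3.659 dB/K


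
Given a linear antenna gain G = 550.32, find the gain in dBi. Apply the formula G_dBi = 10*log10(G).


G_dBi = 10 * log10(550.32) = 27.41 dBi

27.41 dBi


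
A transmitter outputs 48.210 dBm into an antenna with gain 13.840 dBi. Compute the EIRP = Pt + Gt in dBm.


EIRP = Pt + Gt = 48.210 + 13.840 = 62.05 dBm

62.05 dBm


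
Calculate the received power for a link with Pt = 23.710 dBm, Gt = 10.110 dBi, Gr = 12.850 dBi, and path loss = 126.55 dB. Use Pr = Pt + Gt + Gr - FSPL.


Pr = 23.710 + 10.110 + 12.850 - 126.55 = -79.88 dBm

-79.88 dBm


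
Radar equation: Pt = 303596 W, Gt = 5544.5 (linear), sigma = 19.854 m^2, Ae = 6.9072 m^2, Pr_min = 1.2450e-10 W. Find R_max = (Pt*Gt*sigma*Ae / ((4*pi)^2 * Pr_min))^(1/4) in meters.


R^4 = 303596*5544.5*19.854*6.9072 / ((4*pi)^2 * 1.2450e-10) = 1.174139e+19
R_max = 1.174139e+19^0.25 = 58537 m

58537 m


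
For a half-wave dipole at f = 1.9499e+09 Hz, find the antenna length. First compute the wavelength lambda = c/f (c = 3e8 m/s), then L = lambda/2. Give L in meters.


lambda = c / f = 3.0000e+08 / 1.9499e+09 = 0.1538540 m
L = lambda / 2 = 0.1538540 / 2 = 0.07693 m

0.07693 m


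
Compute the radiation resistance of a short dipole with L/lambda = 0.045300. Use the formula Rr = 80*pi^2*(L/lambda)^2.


Rr = 80 * pi^2 * (0.045300)^2 = 80 * 9.869604 * 2.052090e-03 = 1.620 ohm

1.620 ohm


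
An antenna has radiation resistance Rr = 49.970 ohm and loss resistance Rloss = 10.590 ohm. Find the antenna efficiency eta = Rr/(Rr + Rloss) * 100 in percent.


eta = 49.970 / (49.970 + 10.590) * 100 = 82.51%

82.51%


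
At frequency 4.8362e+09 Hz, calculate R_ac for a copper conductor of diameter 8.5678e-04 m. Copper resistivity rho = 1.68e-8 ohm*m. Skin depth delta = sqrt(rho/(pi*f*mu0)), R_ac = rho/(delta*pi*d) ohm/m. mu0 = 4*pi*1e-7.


delta = sqrt(1.68e-8 / (pi * 4.8362e+09 * 4*pi*1e-7)) = 9.380428e-07 m
R_ac = 1.68e-8 / (9.380428e-07 * pi * 8.5678e-04) = 6.654 ohm/m

6.654 ohm/m


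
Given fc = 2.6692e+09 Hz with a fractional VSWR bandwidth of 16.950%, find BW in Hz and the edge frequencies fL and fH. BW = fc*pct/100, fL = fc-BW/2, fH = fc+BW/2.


BW = 2.6692e+09 * 16.950/100 = 4.524294e+08 Hz
fL = 2.6692e+09 - 4.524294e+08/2 = 2.443e+09 Hz
fH = 2.6692e+09 + 4.524294e+08/2 = 2.895e+09 Hz

BW=4.524e+08 Hz, fL=2.443e+09 Hz, fH=2.895e+09 Hz


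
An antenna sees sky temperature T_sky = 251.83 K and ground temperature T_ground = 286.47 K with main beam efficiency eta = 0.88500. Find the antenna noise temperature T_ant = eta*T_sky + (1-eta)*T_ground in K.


T_ant = 0.88500 * 251.83 + (1 - 0.88500) * 286.47 = 255.8 K

255.8 K


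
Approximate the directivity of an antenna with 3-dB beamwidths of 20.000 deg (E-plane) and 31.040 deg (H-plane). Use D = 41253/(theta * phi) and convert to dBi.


D_linear = 41253 / (20.000 * 31.040) = 66.45135
D_dBi = 10 * log10(66.45135) = 18.23 dBi

18.23 dBi


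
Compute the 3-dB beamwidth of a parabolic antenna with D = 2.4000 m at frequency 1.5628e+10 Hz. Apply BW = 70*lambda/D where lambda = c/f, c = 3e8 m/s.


lambda = c / f = 3.0000e+08 / 1.5628e+10 = 0.01919631 m
BW = 70 * 0.01919631 / 2.4000 = 0.5599 deg

0.5599 deg


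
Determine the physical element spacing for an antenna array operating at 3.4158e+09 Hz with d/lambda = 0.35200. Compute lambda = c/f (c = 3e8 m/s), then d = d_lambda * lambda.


lambda = c / f = 3.0000e+08 / 3.4158e+09 = 0.08782716 m
d = 0.35200 * 0.08782716 = 0.03092 m

0.03092 m


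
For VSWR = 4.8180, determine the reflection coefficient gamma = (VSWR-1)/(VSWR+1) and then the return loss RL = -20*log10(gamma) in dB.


gamma = (4.8180 - 1) / (4.8180 + 1) = 0.6562393
RL = -20 * log10(0.6562393) = 3.659 dB

3.659 dB


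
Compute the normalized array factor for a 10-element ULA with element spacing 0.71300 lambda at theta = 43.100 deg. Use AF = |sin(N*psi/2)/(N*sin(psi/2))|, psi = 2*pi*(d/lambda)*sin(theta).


psi = 2*pi*0.71300*sin(43.100 deg) = 3.061006 rad
AF = |sin(10*3.061006/2) / (10*sin(3.061006/2))| = 0.03924

0.03924


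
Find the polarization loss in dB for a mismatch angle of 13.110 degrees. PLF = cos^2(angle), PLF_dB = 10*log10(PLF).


PLF_linear = cos^2(13.110 deg) = 0.9485521
PLF_dB = 10 * log10(0.9485521) = -0.2294 dB

-0.2294 dB


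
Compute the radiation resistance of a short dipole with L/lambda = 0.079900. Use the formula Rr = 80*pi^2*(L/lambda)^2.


Rr = 80 * pi^2 * (0.079900)^2 = 80 * 9.869604 * 6.384010e-03 = 5.041 ohm

5.041 ohm


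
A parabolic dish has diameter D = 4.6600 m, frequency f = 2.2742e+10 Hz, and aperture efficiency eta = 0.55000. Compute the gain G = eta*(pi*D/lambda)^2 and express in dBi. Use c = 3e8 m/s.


lambda = c / f = 3.0000e+08 / 2.2742e+10 = 0.01319145 m
G_linear = 0.55000 * (pi * 4.6600 / 0.01319145)^2 = 677406.2
G_dBi = 10 * log10(677406.2) = 58.31 dBi

58.31 dBi


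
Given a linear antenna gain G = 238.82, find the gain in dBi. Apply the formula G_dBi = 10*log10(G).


G_dBi = 10 * log10(238.82) = 23.78 dBi

23.78 dBi


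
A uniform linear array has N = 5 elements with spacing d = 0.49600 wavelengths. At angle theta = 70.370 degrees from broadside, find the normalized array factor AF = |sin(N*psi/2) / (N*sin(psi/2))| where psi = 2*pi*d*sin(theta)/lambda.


psi = 2*pi*0.49600*sin(70.370 deg) = 2.935337 rad
AF = |sin(5*2.935337/2) / (5*sin(2.935337/2))| = 0.1749

0.1749


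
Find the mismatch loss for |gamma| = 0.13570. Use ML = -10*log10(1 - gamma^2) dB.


ML = -10 * log10(1 - 0.13570^2) = -10 * log10(0.98158551) = 0.08072 dB

0.08072 dB


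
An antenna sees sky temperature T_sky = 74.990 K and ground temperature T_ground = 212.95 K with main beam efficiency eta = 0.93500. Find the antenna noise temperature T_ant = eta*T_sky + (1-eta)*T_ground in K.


T_ant = 0.93500 * 74.990 + (1 - 0.93500) * 212.95 = 83.96 K

83.96 K


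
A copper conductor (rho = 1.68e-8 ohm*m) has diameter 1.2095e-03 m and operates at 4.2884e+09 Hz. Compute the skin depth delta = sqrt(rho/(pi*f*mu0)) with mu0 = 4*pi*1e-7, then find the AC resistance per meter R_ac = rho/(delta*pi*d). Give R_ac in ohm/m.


delta = sqrt(1.68e-8 / (pi * 4.2884e+09 * 4*pi*1e-7)) = 9.961555e-07 m
R_ac = 1.68e-8 / (9.961555e-07 * pi * 1.2095e-03) = 4.438 ohm/m

4.438 ohm/m


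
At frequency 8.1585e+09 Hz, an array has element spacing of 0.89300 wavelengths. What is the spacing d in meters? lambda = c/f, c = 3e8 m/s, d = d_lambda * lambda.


lambda = c / f = 3.0000e+08 / 8.1585e+09 = 0.03677147 m
d = 0.89300 * 0.03677147 = 0.03284 m

0.03284 m


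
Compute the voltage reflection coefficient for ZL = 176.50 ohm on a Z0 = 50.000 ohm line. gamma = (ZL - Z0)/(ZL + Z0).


gamma = (176.50 - 50.000) / (176.50 + 50.000) = 0.5585

0.5585


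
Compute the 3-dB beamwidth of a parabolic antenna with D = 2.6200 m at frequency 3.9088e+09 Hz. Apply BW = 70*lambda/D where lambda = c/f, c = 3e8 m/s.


lambda = c / f = 3.0000e+08 / 3.9088e+09 = 0.07674990 m
BW = 70 * 0.07674990 / 2.6200 = 2.051 deg

2.051 deg


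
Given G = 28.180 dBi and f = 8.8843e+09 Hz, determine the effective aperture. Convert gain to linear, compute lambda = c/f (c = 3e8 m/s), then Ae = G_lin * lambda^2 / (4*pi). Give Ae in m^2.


lambda = c / f = 3.0000e+08 / 8.8843e+09 = 0.03376743 m
G_linear = 10^(28.180/10) = 657.6578
Ae = G_linear * lambda^2 / (4*pi) = 657.6578 * 0.03376743^2 / (4*pi) = 0.05967 m^2

0.05967 m^2


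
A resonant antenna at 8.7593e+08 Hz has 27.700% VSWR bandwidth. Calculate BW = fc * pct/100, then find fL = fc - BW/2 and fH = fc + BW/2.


BW = 8.7593e+08 * 27.700/100 = 2.426326e+08 Hz
fL = 8.7593e+08 - 2.426326e+08/2 = 7.546e+08 Hz
fH = 8.7593e+08 + 2.426326e+08/2 = 9.972e+08 Hz

BW=2.426e+08 Hz, fL=7.546e+08 Hz, fH=9.972e+08 Hz


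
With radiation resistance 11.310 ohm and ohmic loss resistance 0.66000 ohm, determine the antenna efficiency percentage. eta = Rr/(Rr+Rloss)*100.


eta = 11.310 / (11.310 + 0.66000) * 100 = 94.49%

94.49%


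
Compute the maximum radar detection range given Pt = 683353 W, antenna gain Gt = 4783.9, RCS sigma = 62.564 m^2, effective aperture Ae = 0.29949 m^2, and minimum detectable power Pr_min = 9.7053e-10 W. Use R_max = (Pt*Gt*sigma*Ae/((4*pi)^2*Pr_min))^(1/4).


R^4 = 683353*4783.9*62.564*0.29949 / ((4*pi)^2 * 9.7053e-10) = 3.996735e+17
R_max = 3.996735e+17^0.25 = 25144 m

25144 m


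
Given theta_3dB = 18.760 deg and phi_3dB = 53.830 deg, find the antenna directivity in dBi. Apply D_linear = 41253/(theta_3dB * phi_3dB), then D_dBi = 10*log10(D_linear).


D_linear = 41253 / (18.760 * 53.830) = 40.85059
D_dBi = 10 * log10(40.85059) = 16.11 dBi

16.11 dBi


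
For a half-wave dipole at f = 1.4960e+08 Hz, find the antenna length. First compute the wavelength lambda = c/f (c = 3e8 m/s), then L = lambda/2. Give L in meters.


lambda = c / f = 3.0000e+08 / 1.4960e+08 = 2.005348 m
L = lambda / 2 = 2.005348 / 2 = 1.003 m

1.003 m


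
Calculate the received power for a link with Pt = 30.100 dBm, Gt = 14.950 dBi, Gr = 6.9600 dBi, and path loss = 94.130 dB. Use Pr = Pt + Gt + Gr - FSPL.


Pr = 30.100 + 14.950 + 6.9600 - 94.130 = -42.12 dBm

-42.12 dBm


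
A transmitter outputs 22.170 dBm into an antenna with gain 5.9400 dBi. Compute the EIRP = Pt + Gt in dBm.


EIRP = Pt + Gt = 22.170 + 5.9400 = 28.11 dBm

28.11 dBm


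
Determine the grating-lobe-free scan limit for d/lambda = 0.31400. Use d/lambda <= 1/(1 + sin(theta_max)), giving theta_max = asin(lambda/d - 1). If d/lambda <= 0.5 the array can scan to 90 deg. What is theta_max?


lambda/d - 1 = 1/0.31400 - 1 = 2.184713 >= 1
d/lambda <= 0.5, so the array can scan to endfire without grating lobes: theta_max = 90 deg

90 deg


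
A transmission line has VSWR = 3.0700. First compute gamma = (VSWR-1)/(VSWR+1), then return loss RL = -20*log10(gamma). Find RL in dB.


gamma = (3.0700 - 1) / (3.0700 + 1) = 0.5085995
RL = -20 * log10(0.5085995) = 5.872 dB

5.872 dB
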